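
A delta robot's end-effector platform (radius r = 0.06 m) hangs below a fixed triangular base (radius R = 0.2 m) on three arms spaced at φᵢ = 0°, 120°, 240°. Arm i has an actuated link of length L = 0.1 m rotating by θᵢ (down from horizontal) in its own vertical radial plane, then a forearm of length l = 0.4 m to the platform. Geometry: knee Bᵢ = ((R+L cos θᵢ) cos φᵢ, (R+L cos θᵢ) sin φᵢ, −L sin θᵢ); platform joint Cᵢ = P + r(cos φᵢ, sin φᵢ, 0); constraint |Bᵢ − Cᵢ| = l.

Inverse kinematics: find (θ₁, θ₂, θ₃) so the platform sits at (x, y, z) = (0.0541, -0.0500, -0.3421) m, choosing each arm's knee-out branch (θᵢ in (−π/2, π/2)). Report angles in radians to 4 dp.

arm 1 (φ=0.0°): x'=0.0541, y'=-0.0500
  A=0.0859, B=-0.3421, C=(l²−L²−A²−y'²−z²)/(2L)=0.1154
  γ=atan2(-0.3421,0.0859)=-1.3248;  ψ=arccos(0.3273)=1.2374;  θ1=γ+ψ≈-0.0874
φ2=120.0° → target in arm frame (-0.0704, -0.0219)
  e−x'=0.2104;  (l²−L²−(e−x')²−y'²−z²)/2L = -0.0588
  θ2 = atan2(B,A) + arccos(C/0.4016) = 0.6982
φ3=240.0° → target in arm frame (0.0163, 0.0719)
  A cos θ + B sin θ = C:  0.1237·cos θ + -0.3421·sin θ = 0.0625
  γ=atan2(-0.3421,0.1237)=-1.2237;  ψ=arccos(0.1717)=1.3983;  θ3=γ+ψ≈0.1746

θ₁ = -0.0874, θ₂ = 0.6982, θ₃ = 0.1746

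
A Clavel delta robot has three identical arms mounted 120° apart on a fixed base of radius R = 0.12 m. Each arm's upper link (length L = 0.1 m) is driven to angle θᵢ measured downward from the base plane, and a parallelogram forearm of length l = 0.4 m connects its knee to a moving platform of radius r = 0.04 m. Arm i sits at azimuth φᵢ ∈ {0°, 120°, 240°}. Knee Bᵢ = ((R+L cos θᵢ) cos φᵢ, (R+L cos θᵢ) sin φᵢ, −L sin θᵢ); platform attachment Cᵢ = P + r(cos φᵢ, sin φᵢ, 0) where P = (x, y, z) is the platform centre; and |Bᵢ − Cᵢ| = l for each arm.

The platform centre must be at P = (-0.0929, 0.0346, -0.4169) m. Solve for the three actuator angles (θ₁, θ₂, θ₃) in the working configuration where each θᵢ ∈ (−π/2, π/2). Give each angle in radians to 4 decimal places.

θ₁ = 1.0469, θ₂ = 0.3486, θ₃ = 0.6106

rotate P by −φ1: (-0.0929, 0.0346, -0.4169)
  A=0.1729, B=-0.4169, C=(l²−L²−A²−y'²−z²)/(2L)=-0.2745
  γ=atan2(-0.4169,0.1729)=-1.1777;  ψ=arccos(-0.6082)=2.2245;  θ1=γ+ψ≈1.0469
rotate P by −φ2: (0.0764, 0.0632, -0.4169)
  A cos θ + B sin θ = C:  0.0036·cos θ + -0.4169·sin θ = -0.1390
  θ2 = atan2(B,A) + arccos(C/0.4169) = 0.3486
rotate P by −φ3: (0.0165, -0.0978, -0.4169)
  A cos θ + B sin θ = C:  0.0635·cos θ + -0.4169·sin θ = -0.1870
  γ=atan2(-0.4169,0.0635)=-1.4196;  ψ=arccos(-0.4434)=2.0302;  θ3=γ+ψ≈0.6106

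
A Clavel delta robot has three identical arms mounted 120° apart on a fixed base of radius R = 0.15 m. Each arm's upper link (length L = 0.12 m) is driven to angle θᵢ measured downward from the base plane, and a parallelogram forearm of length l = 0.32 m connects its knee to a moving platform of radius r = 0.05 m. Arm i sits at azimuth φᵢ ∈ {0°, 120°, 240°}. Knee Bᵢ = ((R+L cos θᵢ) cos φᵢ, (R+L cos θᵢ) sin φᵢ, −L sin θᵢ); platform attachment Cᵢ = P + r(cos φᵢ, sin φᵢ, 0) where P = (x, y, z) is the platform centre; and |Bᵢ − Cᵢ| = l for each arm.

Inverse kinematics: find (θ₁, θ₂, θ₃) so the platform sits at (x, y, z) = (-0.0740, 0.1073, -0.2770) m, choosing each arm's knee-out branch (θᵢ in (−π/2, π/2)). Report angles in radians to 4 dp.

θ₁ = 0.9601, θ₂ = -0.2618, θ₃ = 0.8731

arm 1 (φ=0.0°): x'=-0.0740, y'=0.1073
  A cos θ + B sin θ = C:  0.1740·cos θ + -0.2770·sin θ = -0.1272
  √(A²+B²)=0.3271;  θ1 = -1.0099+1.9700 ≈ 0.9601
rotate P by −φ2: (0.1299, 0.0104, -0.2770)
  A cos θ + B sin θ = C:  -0.0299·cos θ + -0.2770·sin θ = 0.0428
  γ=atan2(-0.2770,-0.0299)=-1.6784;  ψ=arccos(0.1535)=1.4166;  θ2=γ+ψ≈-0.2618
rotate P by −φ3: (-0.0559, -0.1177, -0.2770)
  A cos θ + B sin θ = C:  0.1559·cos θ + -0.2770·sin θ = -0.1121
  √(A²+B²)=0.3179;  θ3 = -1.0581+1.9312 ≈ 0.8731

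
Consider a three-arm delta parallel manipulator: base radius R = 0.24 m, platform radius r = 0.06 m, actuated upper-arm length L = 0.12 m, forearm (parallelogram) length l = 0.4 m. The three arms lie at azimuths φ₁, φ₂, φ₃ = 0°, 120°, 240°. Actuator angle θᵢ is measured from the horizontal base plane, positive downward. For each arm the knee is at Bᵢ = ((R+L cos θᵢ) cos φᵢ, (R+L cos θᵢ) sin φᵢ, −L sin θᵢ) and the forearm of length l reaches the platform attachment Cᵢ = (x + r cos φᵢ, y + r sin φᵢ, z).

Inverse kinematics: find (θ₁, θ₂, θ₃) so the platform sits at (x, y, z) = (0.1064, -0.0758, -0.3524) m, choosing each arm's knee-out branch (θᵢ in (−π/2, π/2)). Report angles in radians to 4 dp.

θ₁ = 0.0870, θ₂ = 1.3963, θ₃ = 0.6983

φ1=0.0° → target in arm frame (0.1064, -0.0758)
  e−x'=0.0736;  (l²−L²−(e−x')²−y'²−z²)/2L = 0.0427
  θ1 = atan2(B,A) + arccos(C/0.3600) = 0.0870
arm 2 (φ=120.0°): x'=-0.1188, y'=-0.0542
  A=0.2988, B=-0.3524, C=(l²−L²−A²−y'²−z²)/(2L)=-0.2952
  γ=atan2(-0.3524,0.2988)=-0.8674;  ψ=arccos(-0.6388)=2.2637;  θ2=γ+ψ≈1.3963
arm 3 (φ=240.0°): x'=0.0124, y'=0.1300
  A=0.1676, B=-0.3524, C=(l²−L²−A²−y'²−z²)/(2L)=-0.0982
  θ3 = atan2(B,A) + arccos(C/0.3902) = 0.6983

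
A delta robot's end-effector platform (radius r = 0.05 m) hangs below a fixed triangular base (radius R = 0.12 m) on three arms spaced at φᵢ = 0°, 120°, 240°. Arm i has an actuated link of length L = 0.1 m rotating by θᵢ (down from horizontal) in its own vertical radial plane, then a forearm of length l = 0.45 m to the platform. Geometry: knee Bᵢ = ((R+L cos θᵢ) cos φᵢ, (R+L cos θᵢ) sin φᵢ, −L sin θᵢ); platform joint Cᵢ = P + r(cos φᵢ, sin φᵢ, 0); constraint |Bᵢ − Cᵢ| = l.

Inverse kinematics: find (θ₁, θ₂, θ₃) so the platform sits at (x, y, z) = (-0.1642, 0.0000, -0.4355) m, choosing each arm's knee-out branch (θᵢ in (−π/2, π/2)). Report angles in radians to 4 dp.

θ₁ = 1.0472, θ₂ = 0.1748, θ₃ = 0.1748

φ1=0.0° → target in arm frame (-0.1642, 0.0000)
  A=0.2342, B=-0.4355, C=(l²−L²−A²−y'²−z²)/(2L)=-0.2600
  θ1 = atan2(B,A) + arccos(C/0.4945) = 1.0472
arm 2 (φ=120.0°): x'=0.0821, y'=0.1422
  A cos θ + B sin θ = C:  -0.0121·cos θ + -0.4355·sin θ = -0.0876
  √(A²+B²)=0.4357;  θ2 = -1.5986+1.7733 ≈ 0.1748
rotate P by −φ3: (0.0821, -0.1422, -0.4355)
  A cos θ + B sin θ = C:  -0.0121·cos θ + -0.4355·sin θ = -0.0876
  √(A²+B²)=0.4357;  θ3 = -1.5986+1.7733 ≈ 0.1748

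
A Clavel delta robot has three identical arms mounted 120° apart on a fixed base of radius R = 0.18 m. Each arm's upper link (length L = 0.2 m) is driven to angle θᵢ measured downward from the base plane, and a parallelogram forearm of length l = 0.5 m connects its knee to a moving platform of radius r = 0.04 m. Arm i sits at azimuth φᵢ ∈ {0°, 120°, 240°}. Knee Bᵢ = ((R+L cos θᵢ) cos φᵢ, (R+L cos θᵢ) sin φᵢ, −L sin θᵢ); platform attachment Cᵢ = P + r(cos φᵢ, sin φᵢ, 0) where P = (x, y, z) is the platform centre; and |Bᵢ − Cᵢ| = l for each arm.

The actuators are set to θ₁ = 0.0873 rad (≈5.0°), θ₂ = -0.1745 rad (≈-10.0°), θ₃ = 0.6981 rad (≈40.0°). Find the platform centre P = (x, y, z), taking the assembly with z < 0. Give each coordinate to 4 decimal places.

(0.0350, 0.1300, -0.3924)

centre 1 = (0.3392·cos0.0°, 0.3392·sin0.0°, -0.0174) = (0.3392, 0.0000, -0.0174)
arm 2 at φ=120.0°: ρ2 = 0.3370;  centre 2 = (-0.1685, 0.2918, 0.0347)
arm 3 at φ=240.0°: ρ3 = 0.2932;  centre 3 = (-0.1466, -0.2539, -0.1286)
eliminate P² terms by subtracting sphere 1 from 2 and 3
linear system: -1.0154x+0.5836y = -0.0006−0.1043z; -0.9717x+-0.5079y = -0.0129−-0.2222z
det = 1.0828;  x = 0.0072+-0.0709z,  y = 0.0115+-0.3020z
sphere 1 gives Az²+Bz+C=0 with A=1.0962, B=0.0750, C=-0.1393;  B²−4AC=0.6166;  roots -0.3924, 0.3240;  negative root z = -0.3924
x = 0.0350, y = 0.1300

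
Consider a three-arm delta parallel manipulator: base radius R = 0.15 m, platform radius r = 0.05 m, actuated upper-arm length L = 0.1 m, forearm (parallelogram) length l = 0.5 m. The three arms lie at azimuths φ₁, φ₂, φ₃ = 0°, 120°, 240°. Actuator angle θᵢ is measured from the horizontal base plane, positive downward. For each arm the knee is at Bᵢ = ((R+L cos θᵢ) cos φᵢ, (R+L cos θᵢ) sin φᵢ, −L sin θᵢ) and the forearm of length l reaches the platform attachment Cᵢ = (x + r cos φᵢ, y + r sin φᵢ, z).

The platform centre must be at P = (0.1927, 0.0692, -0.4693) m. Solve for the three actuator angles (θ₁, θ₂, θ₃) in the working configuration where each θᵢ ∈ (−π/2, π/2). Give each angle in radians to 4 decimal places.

θ₁ = -0.2617, θ₂ = 0.6983, θ₃ = 1.1346

φ1=0.0° → target in arm frame (0.1927, 0.0692)
  A cos θ + B sin θ = C:  -0.0927·cos θ + -0.4693·sin θ = 0.0319
  √(A²+B²)=0.4784;  θ1 = -1.7658+1.5041 ≈ -0.2617
φ2=120.0° → target in arm frame (-0.0364, -0.2015)
  A=0.1364, B=-0.4693, C=(l²−L²−A²−y'²−z²)/(2L)=-0.1972
  √(A²+B²)=0.4887;  θ2 = -1.2879+1.9862 ≈ 0.6983
φ3=240.0° → target in arm frame (-0.1563, 0.1323)
  A=0.2563, B=-0.4693, C=(l²−L²−A²−y'²−z²)/(2L)=-0.3171
  θ3 = atan2(B,A) + arccos(C/0.5347) = 1.1346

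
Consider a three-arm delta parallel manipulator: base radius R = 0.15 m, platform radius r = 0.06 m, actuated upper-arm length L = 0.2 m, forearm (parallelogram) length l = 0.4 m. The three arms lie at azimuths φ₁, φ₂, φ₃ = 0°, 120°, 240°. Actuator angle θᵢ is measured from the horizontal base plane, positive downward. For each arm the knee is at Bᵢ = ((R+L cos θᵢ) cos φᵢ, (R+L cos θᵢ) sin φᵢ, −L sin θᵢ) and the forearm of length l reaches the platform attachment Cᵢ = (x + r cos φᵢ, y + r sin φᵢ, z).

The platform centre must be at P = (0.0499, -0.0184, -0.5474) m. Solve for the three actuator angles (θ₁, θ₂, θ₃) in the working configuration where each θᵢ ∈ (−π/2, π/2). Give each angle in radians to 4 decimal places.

φ1=0.0° → target in arm frame (0.0499, -0.0184)
  A=0.0401, B=-0.5474, C=(l²−L²−A²−y'²−z²)/(2L)=-0.4540
  θ1 = atan2(B,A) + arccos(C/0.5489) = 1.0471
arm 2 (φ=120.0°): x'=-0.0409, y'=-0.0340
  A cos θ + B sin θ = C:  0.1309·cos θ + -0.5474·sin θ = -0.4948
  θ2 = atan2(B,A) + arccos(C/0.5628) = 1.3089
φ3=240.0° → target in arm frame (-0.0090, 0.0524)
  A=0.0990, B=-0.5474, C=(l²−L²−A²−y'²−z²)/(2L)=-0.4805
  θ3 = atan2(B,A) + arccos(C/0.5563) = 1.2216

θ₁ = 1.0471, θ₂ = 1.3089, θ₃ = 1.2216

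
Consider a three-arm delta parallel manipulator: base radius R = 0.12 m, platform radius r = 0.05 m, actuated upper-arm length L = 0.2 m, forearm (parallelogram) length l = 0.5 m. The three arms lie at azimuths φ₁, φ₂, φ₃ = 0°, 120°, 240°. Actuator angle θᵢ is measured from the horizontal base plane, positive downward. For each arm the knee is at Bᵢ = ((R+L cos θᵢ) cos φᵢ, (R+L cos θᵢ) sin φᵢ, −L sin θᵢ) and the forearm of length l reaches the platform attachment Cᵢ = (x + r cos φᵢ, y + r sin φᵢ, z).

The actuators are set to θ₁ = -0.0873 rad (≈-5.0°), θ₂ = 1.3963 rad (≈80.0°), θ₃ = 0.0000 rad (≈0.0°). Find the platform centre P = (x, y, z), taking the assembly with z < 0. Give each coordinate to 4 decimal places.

centre 1 = (0.2692·cos0.0°, 0.2692·sin0.0°, 0.0174) = (0.2692, 0.0000, 0.0174)
φ2=120.0°: virtual centre (-0.0524, 0.0907, -0.1970), radius l
arm 3 at φ=240.0°: e+L cos θ3 = 0.2700;  centre 3 = (-0.1350, -0.2338, 0.0000)
subtract pairs → two planes through P
linear system: -0.6432x+0.1814y = -0.0230−-0.4288z; -0.8085x+-0.4677y = 0.0001−-0.0349z
det = 0.4474;  x = 0.0240+-0.4623z,  y = -0.0418+0.7247z
sphere 1 gives Az²+Bz+C=0 with A=1.7389, B=0.1313, C=-0.1878;  B²−4AC=1.3236;  roots -0.3686, 0.2931;  negative root z = -0.3686
x = 0.1944, y = -0.3089

(0.1944, -0.3089, -0.3686)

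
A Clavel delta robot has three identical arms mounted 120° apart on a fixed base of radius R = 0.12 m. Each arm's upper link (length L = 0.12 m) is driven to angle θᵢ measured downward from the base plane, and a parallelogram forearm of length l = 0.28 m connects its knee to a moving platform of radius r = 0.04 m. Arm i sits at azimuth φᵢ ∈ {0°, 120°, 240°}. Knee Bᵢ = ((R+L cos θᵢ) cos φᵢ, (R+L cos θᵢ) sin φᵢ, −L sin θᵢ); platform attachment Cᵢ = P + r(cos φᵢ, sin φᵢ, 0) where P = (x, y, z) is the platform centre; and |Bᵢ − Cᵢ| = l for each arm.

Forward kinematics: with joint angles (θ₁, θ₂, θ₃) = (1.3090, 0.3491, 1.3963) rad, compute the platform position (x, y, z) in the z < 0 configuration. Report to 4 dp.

(-0.0523, 0.1143, -0.3125)

φ1=0.0°: virtual centre (0.1111, 0.0000, -0.1159), radius l
S2 = (0.1928·cos120.0°, 0.1928·sin120.0°, -0.0410) = (-0.0964, 0.1669, -0.0410)
φ3=240.0°: virtual centre (-0.0504, -0.0873, -0.1182), radius l
eliminate P² terms by subtracting sphere 1 from 2 and 3
linear system: -0.4149x+0.3339y = 0.0131−0.1497z; -0.3229x+-0.1746y = -0.0016−-0.0045z
Cramer: x(z) = -0.0096+0.1367z;  y(z) = 0.0272-0.2787z
quadratic in z: (1.0963)z²+(0.1837)z+(-0.0497)=0, √Δ=0.5015 → z ∈ {-0.3125, 0.1449}; z = -0.3125 (taking z<0)
x = -0.0523, y = 0.1143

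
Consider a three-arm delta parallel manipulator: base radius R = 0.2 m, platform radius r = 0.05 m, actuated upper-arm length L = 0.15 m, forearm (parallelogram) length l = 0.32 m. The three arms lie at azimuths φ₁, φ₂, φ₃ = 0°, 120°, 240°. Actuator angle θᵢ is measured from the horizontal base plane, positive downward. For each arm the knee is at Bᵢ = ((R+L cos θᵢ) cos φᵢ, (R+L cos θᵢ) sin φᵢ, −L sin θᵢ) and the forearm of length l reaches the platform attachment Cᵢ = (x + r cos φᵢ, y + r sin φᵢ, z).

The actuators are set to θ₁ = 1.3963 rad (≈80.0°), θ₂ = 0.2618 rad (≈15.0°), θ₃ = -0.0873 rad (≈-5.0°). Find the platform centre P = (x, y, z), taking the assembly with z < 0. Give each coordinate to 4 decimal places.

φ1=0.0°: virtual centre (0.1760, 0.0000, -0.1477), radius l
arm 2 at φ=120.0°: (R−r)+L cos θ2 = 0.2949;  O2 = (-0.1474, 0.2554, -0.0388)
arm 3 at φ=240.0°: (R−r)+L cos θ3 = 0.2994;  O3 = (-0.1497, -0.2593, 0.0131)
eliminate P² terms by subtracting sphere 1 from 2 and 3
[-0.6470 0.5108 0.2178]·P = 0.0357;  [-0.6515 -0.5186 0.3216]·P = 0.0370
Cramer: x(z) = -0.0560+0.4148z;  y(z) = -0.0011+0.0990z
quadratic in z: (1.1819)z²+(0.1028)z+(-0.0268)=0, √Δ=0.3702 → z ∈ {-0.2001, 0.1131}; z = -0.2001 (taking z<0)
x = -0.1390, y = -0.0209

(-0.1390, -0.0209, -0.2001)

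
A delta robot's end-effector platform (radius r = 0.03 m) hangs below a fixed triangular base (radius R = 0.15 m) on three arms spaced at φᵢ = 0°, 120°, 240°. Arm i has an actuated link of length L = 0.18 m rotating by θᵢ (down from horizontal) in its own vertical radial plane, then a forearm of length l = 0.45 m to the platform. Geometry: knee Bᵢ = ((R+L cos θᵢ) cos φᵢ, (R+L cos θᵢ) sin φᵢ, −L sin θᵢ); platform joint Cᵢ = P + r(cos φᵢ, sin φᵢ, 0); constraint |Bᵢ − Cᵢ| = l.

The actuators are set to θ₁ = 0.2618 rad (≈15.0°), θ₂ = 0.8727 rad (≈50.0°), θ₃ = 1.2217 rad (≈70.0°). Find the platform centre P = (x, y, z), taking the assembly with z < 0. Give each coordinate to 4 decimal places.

(0.1558, 0.0702, -0.4691)

arm 1 at φ=0.0°: ρ1 = 0.2939;  centre 1 = (0.2939, 0.0000, -0.0466)
centre 2 = (0.2357·cos120.0°, 0.2357·sin120.0°, -0.1379) = (-0.1178, 0.2041, -0.1379)
centre 3 = (0.1816·cos240.0°, 0.1816·sin240.0°, -0.1691) = (-0.0908, -0.1572, -0.1691)
|centre ₂|²−|centre ₁|² = -0.0140;  |centre ₃|²−|centre ₁|² = -0.0270
linear system: -0.8234x+0.4082y = -0.0140−-0.1826z; -0.7693x+-0.3145y = -0.0270−-0.2451z
det = 0.5730;  x = 0.0269+-0.2748z,  y = 0.0200+-0.1071z
sphere 1 gives Az²+Bz+C=0 with A=1.0870, B=0.2357, C=-0.1286;  B²−4AC=0.6149;  roots -0.4691, 0.2523;  negative root z = -0.4691
x = 0.1558, y = 0.0702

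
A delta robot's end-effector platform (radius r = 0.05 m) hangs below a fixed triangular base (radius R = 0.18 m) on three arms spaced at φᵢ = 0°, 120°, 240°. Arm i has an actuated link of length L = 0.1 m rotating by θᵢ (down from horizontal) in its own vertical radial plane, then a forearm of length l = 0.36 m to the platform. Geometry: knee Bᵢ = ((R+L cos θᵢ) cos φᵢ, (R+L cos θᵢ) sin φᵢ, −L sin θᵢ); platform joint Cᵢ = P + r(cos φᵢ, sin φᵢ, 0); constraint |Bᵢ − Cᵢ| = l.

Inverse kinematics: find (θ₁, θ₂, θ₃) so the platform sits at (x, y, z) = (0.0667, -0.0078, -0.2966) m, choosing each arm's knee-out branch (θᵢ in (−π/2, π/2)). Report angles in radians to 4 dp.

φ1=0.0° → target in arm frame (0.0667, -0.0078)
  A cos θ + B sin θ = C:  0.0633·cos θ + -0.2966·sin θ = 0.1378
  θ1 = atan2(B,A) + arccos(C/0.3033) = -0.2614
arm 2 (φ=120.0°): x'=-0.0401, y'=-0.0539
  e−x'=0.1701;  (l²−L²−(e−x')²−y'²−z²)/2L = -0.0010
  √(A²+B²)=0.3419;  θ2 = -1.0501+1.5738 ≈ 0.5238
arm 3 (φ=240.0°): x'=-0.0266, y'=0.0617
  A cos θ + B sin θ = C:  0.1566·cos θ + -0.2966·sin θ = 0.0165
  θ3 = atan2(B,A) + arccos(C/0.3354) = 0.4365

θ₁ = -0.2614, θ₂ = 0.5238, θ₃ = 0.4365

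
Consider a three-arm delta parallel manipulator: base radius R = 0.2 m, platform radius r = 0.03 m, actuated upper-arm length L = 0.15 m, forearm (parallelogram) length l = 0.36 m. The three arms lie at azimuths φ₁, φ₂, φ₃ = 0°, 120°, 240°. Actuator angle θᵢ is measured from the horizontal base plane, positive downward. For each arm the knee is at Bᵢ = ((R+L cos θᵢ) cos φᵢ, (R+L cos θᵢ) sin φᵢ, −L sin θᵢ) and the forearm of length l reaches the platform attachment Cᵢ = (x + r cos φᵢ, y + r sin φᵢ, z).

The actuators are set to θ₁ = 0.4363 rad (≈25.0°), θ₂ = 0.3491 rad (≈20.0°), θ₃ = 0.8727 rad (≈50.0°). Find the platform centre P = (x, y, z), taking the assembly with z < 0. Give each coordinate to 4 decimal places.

O1 = (0.3059·cos0.0°, 0.3059·sin0.0°, -0.0634) = (0.3059, 0.0000, -0.0634)
arm 2 at φ=120.0°: (R−r)+L cos θ2 = 0.3110;  O2 = (-0.1555, 0.2693, -0.0513)
φ3=240.0°: virtual centre (-0.1332, -0.2307, -0.1149), radius l
eliminate P² terms by subtracting sphere 1 from 2 and 3
plane₁₂: -0.9228x+0.5386y+0.0242z = 0.0017
det = 0.8989;  x = 0.0072+-0.0493z,  y = 0.0155+-0.1294z
quadratic in z: (1.0192)z²+(0.1523)z+(-0.0361)=0, √Δ=0.4126 → z ∈ {-0.2771, 0.1277}; z = -0.2771 (taking z<0)
x = 0.0209, y = 0.0513

(0.0209, 0.0513, -0.2771)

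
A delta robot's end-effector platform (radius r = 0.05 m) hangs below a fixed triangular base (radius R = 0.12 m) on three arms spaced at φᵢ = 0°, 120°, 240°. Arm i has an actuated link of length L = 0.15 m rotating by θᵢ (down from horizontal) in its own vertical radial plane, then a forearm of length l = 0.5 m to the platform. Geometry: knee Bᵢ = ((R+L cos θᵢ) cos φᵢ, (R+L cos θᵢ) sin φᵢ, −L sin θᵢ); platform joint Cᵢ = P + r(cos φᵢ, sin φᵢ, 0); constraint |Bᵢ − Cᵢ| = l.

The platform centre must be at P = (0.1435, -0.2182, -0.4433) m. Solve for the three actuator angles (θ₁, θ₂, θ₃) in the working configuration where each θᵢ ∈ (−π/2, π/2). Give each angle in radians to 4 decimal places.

arm 1 (φ=0.0°): x'=0.1435, y'=-0.2182
  A cos θ + B sin θ = C:  -0.0735·cos θ + -0.4433·sin θ = -0.0734
  √(A²+B²)=0.4494;  θ1 = -1.7351+1.7349 ≈ -0.0002
arm 2 (φ=120.0°): x'=-0.2607, y'=-0.0152
  A=0.3307, B=-0.4433, C=(l²−L²−A²−y'²−z²)/(2L)=-0.2621
  √(A²+B²)=0.5531;  θ2 = -0.9298+2.0644 ≈ 1.1346
arm 3 (φ=240.0°): x'=0.1172, y'=0.2334
  A cos θ + B sin θ = C:  -0.0472·cos θ + -0.4433·sin θ = -0.0857
  γ=atan2(-0.4433,-0.0472)=-1.6769;  ψ=arccos(-0.1922)=1.7642;  θ3=γ+ψ≈0.0873

θ₁ = -0.0002, θ₂ = 1.1346, θ₃ = 0.0873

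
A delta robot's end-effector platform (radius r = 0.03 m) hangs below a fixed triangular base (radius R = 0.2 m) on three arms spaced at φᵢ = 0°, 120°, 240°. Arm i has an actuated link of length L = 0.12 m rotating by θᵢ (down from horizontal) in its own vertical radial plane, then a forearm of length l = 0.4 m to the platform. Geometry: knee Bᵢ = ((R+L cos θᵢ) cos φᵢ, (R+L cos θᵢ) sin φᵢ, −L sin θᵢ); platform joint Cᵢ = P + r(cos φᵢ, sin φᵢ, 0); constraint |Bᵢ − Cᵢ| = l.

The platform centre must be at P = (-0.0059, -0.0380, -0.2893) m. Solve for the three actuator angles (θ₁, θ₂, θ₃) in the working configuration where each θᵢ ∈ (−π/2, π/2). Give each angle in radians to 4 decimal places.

θ₁ = 0.1745, θ₂ = 0.3492, θ₃ = -0.1739

rotate P by −φ1: (-0.0059, -0.0380, -0.2893)
  e−x'=0.1759;  (l²−L²−(e−x')²−y'²−z²)/2L = 0.1230
  θ1 = atan2(B,A) + arccos(C/0.3386) = 0.1745
φ2=120.0° → target in arm frame (-0.0300, 0.0241)
  A=0.2000, B=-0.2893, C=(l²−L²−A²−y'²−z²)/(2L)=0.0889
  γ=atan2(-0.2893,0.2000)=-0.9660;  ψ=arccos(0.2528)=1.3152;  θ2=γ+ψ≈0.3492
arm 3 (φ=240.0°): x'=0.0359, y'=0.0139
  A cos θ + B sin θ = C:  0.1341·cos θ + -0.2893·sin θ = 0.1822
  γ=atan2(-0.2893,0.1341)=-1.1366;  ψ=arccos(0.5712)=0.9628;  θ3=γ+ψ≈-0.1739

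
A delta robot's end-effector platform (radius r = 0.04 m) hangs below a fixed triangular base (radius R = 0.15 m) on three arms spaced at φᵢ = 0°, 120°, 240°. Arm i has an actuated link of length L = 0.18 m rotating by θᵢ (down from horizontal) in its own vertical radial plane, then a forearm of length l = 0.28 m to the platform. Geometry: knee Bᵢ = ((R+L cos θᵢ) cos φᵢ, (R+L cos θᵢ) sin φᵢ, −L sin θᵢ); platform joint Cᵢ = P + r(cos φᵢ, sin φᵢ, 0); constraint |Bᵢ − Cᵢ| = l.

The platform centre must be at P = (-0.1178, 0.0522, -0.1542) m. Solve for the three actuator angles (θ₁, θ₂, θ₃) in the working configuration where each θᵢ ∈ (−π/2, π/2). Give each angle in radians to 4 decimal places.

φ1=0.0° → target in arm frame (-0.1178, 0.0522)
  e−x'=0.2278;  (l²−L²−(e−x')²−y'²−z²)/2L = -0.0900
  √(A²+B²)=0.2751;  θ1 = -0.5951+1.9041 ≈ 1.3090
rotate P by −φ2: (0.1041, 0.0759, -0.1542)
  A cos θ + B sin θ = C:  0.0059·cos θ + -0.1542·sin θ = 0.0456
  γ=atan2(-0.1542,0.0059)=-1.5326;  ψ=arccos(0.2957)=1.2707;  θ2=γ+ψ≈-0.2619
rotate P by −φ3: (0.0137, -0.1281, -0.1542)
  A=0.0963, B=-0.1542, C=(l²−L²−A²−y'²−z²)/(2L)=-0.0096
  γ=atan2(-0.1542,0.0963)=-1.0125;  ψ=arccos(-0.0530)=1.6238;  θ3=γ+ψ≈0.6113

θ₁ = 1.3090, θ₂ = -0.2619, θ₃ = 0.6113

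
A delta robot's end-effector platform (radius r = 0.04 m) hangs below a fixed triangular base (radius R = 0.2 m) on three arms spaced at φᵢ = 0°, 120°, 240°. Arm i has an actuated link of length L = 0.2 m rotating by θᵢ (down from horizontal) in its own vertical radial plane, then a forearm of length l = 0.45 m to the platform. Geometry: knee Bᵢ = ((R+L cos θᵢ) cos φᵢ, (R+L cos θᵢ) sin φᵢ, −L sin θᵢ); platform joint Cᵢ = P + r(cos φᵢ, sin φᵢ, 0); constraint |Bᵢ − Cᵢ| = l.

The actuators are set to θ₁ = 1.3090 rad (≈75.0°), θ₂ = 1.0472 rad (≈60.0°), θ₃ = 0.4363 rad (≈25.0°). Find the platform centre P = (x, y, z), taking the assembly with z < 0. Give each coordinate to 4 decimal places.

(-0.1159, -0.0986, -0.4854)

arm 1 at φ=0.0°: ρ1 = 0.2118;  S1 = (0.2118, 0.0000, -0.1932)
S2 = (0.2600·cos120.0°, 0.2600·sin120.0°, -0.1732) = (-0.1300, 0.2252, -0.1732)
φ3=240.0°: virtual centre (-0.1706, -0.2955, -0.0845), radius l
eliminate P² terms by subtracting sphere 1 from 2 and 3
[-0.6835 0.4503 0.0400]·P = 0.0154;  [-0.7648 -0.5911 0.2173]·P = 0.0414
det = 0.7484;  x = -0.0371+0.1623z,  y = -0.0221+0.1577z
sphere 1 gives Az²+Bz+C=0 with A=1.0512, B=0.2986, C=-0.1027;  B²−4AC=0.5212;  roots -0.4854, 0.2014;  negative root z = -0.4854
x = -0.1159, y = -0.0986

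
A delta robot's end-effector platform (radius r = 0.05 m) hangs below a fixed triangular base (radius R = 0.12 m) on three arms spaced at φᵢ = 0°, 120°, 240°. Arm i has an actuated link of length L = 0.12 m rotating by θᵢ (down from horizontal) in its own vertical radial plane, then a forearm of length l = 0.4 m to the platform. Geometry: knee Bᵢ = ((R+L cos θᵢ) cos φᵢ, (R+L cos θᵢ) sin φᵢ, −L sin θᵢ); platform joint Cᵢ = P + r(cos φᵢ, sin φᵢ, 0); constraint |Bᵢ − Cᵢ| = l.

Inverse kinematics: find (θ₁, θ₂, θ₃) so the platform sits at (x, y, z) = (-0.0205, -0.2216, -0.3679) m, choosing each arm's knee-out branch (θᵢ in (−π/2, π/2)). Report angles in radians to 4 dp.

θ₁ = 0.7850, θ₂ = 1.3084, θ₃ = -0.1749

rotate P by −φ1: (-0.0205, -0.2216, -0.3679)
  A=0.0905, B=-0.3679, C=(l²−L²−A²−y'²−z²)/(2L)=-0.1960
  γ=atan2(-0.3679,0.0905)=-1.3296;  ψ=arccos(-0.5174)=2.1146;  θ1=γ+ψ≈0.7850
φ2=120.0° → target in arm frame (-0.1817, 0.1286)
  A=0.2517, B=-0.3679, C=(l²−L²−A²−y'²−z²)/(2L)=-0.2900
  √(A²+B²)=0.4457;  θ2 = -0.9709+2.2793 ≈ 1.3084
φ3=240.0° → target in arm frame (0.2022, 0.0930)
  A cos θ + B sin θ = C:  -0.1322·cos θ + -0.3679·sin θ = -0.0661
  √(A²+B²)=0.3909;  θ3 = -1.9157+1.7408 ≈ -0.1749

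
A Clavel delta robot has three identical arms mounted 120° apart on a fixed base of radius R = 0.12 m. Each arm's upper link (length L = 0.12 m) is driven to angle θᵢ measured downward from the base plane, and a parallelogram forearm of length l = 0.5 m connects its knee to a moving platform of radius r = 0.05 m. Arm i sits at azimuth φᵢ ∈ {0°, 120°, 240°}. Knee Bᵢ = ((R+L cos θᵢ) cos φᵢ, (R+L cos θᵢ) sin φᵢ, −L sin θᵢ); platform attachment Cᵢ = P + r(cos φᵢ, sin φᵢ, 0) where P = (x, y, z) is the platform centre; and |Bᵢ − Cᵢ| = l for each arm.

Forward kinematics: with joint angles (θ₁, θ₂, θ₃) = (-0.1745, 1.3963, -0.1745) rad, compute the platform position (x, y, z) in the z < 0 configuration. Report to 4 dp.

φ1=0.0°: virtual centre (0.1882, 0.0000, 0.0208), radius l
φ2=120.0°: virtual centre (-0.0454, 0.0787, -0.1182), radius l
φ3=240.0°: virtual centre (-0.0941, -0.1630, 0.0208), radius l
subtract pairs → two planes through P
plane₁₂: -0.4672x+0.1573y+-0.2780z = -0.0136
Cramer: x(z) = 0.0184-0.3759z;  y(z) = -0.0319+0.6510z
into |P−S₁|² = l²: 1.5651z² + 0.0444z + -0.2197 = 0;  Δ = 1.3776;  z = -0.3891 or 0.3608 → z<0 root = -0.3891
x = 0.1647, y = -0.2853

(0.1647, -0.2853, -0.3891)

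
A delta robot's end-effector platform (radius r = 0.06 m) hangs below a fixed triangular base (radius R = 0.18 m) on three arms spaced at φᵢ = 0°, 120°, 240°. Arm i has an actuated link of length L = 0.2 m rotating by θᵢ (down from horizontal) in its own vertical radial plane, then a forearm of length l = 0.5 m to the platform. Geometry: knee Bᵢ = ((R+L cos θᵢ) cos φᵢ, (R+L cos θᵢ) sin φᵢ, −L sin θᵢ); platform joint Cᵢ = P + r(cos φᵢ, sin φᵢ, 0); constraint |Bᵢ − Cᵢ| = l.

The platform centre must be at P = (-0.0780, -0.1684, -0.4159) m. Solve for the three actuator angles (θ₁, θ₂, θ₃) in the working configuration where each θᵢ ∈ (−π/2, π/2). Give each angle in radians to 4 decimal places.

θ₁ = 0.6108, θ₂ = 0.6983, θ₃ = -0.3492

rotate P by −φ1: (-0.0780, -0.1684, -0.4159)
  e−x'=0.1980;  (l²−L²−(e−x')²−y'²−z²)/2L = -0.0763
  γ=atan2(-0.4159,0.1980)=-1.1265;  ψ=arccos(-0.1657)=1.7373;  θ1=γ+ψ≈0.6108
φ2=120.0° → target in arm frame (-0.1068, 0.1517)
  A=0.2268, B=-0.4159, C=(l²−L²−A²−y'²−z²)/(2L)=-0.0936
  θ2 = atan2(B,A) + arccos(C/0.4737) = 0.6983
φ3=240.0° → target in arm frame (0.1848, 0.0167)
  A cos θ + B sin θ = C:  -0.0648·cos θ + -0.4159·sin θ = 0.0814
  θ3 = atan2(B,A) + arccos(C/0.4209) = -0.3492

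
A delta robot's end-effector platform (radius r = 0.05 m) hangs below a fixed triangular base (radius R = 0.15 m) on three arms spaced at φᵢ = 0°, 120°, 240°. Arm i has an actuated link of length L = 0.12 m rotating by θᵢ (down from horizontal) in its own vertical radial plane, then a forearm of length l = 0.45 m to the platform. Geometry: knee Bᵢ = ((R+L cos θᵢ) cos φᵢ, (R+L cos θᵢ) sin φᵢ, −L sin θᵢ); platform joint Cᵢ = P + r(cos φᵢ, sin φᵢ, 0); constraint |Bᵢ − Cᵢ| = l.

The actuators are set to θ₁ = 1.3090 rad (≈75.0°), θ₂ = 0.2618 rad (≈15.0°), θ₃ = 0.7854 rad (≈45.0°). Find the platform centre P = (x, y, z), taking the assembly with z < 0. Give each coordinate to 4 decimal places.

(-0.1423, 0.0747, -0.4655)

S1 = (0.1311·cos0.0°, 0.1311·sin0.0°, -0.1159) = (0.1311, 0.0000, -0.1159)
arm 2 at φ=120.0°: e+L cos θ2 = 0.2159;  S2 = (-0.1080, 0.1870, -0.0311)
arm 3 at φ=240.0°: e+L cos θ3 = 0.1849;  S3 = (-0.0924, -0.1601, -0.0849)
|S₂|²−|S₁|² = 0.0170;  |S₃|²−|S₁|² = 0.0108
linear system: -0.4780x+0.3740y = 0.0170−0.1697z; -0.4470x+-0.3202y = 0.0108−0.0621z
Cramer: x(z) = -0.0295+0.2422z;  y(z) = 0.0076-0.1442z
quadratic in z: (1.0795)z²+(0.1518)z+(-0.1632)=0, √Δ=0.8531 → z ∈ {-0.4655, 0.3248}; z = -0.4655 (taking z<0)
x = -0.1423, y = 0.0747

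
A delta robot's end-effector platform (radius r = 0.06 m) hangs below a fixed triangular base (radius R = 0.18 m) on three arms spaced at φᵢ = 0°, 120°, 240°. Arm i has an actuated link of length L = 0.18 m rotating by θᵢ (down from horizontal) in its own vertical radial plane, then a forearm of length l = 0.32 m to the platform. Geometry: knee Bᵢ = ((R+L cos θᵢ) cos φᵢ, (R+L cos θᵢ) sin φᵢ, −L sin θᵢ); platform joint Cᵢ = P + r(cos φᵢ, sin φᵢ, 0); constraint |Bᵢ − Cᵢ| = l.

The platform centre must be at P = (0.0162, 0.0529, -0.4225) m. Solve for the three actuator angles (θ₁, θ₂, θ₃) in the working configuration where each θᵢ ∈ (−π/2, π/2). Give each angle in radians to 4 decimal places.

φ1=0.0° → target in arm frame (0.0162, 0.0529)
  A cos θ + B sin θ = C:  0.1038·cos θ + -0.4225·sin θ = -0.3391
  √(A²+B²)=0.4351;  θ1 = -1.3299+2.4646 ≈ 1.1347
rotate P by −φ2: (0.0377, -0.0405, -0.4225)
  e−x'=0.0823;  (l²−L²−(e−x')²−y'²−z²)/2L = -0.3248
  γ=atan2(-0.4225,0.0823)=-1.3784;  ψ=arccos(-0.7545)=2.4257;  θ2=γ+ψ≈1.0472
arm 3 (φ=240.0°): x'=-0.0539, y'=-0.0124
  A=0.1739, B=-0.4225, C=(l²−L²−A²−y'²−z²)/(2L)=-0.3859
  √(A²+B²)=0.4569;  θ3 = -1.1803+2.5764 ≈ 1.3961

θ₁ = 1.1347, θ₂ = 1.0472, θ₃ = 1.3961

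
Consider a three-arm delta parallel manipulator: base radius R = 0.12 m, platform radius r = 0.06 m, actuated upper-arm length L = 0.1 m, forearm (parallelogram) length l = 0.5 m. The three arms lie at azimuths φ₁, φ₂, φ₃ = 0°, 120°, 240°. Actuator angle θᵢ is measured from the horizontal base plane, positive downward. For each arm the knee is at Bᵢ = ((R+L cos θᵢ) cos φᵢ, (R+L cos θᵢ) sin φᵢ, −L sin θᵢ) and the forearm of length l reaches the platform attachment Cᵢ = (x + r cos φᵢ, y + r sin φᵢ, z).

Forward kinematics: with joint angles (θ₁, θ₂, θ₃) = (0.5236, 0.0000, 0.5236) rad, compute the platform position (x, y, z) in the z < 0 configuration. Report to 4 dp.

φ1=0.0°: virtual centre (0.1466, 0.0000, -0.0500), radius l
arm 2 at φ=120.0°: e+L cos θ2 = 0.1600;  O2 = (-0.0800, 0.1386, 0.0000)
φ3=240.0°: virtual centre (-0.0733, -0.1270, -0.0500), radius l
eliminate P² terms by subtracting sphere 1 from 2 and 3
[-0.4532 0.2771 0.1000]·P = 0.0016;  [-0.4398 -0.2539 0.0000]·P = 0.0000
det = 0.2370;  x = -0.0017+0.1072z,  y = 0.0030+-0.1856z
into |P−O₁|² = l²: 1.0459z² + 0.0671z + -0.2255 = 0;  Δ = 0.9479;  z = -0.4975 or 0.4333 → z<0 root = -0.4975
x = -0.0550, y = 0.0953

(-0.0550, 0.0953, -0.4975)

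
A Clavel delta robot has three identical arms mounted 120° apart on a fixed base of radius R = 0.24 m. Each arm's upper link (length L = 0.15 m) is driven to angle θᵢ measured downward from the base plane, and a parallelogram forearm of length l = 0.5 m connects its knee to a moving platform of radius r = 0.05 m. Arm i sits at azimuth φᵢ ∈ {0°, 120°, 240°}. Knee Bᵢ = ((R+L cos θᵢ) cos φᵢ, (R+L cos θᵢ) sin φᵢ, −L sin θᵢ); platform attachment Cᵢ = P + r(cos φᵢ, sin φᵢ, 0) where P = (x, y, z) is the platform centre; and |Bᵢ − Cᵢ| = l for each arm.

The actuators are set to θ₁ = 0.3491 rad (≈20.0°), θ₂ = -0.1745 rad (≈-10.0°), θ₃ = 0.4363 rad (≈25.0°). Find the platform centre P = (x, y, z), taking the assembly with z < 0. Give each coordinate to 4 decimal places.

arm 1 at φ=0.0°: ρ1 = 0.3310;  O1 = (0.3310, 0.0000, -0.0513)
O2 = (0.3377·cos120.0°, 0.3377·sin120.0°, 0.0260) = (-0.1689, 0.2925, 0.0260)
O3 = (0.3259·cos240.0°, 0.3259·sin240.0°, -0.0634) = (-0.1630, -0.2823, -0.0634)
subtract pairs → two planes through P
plane₁₂: -0.9996x+0.5850y+0.1547z = 0.0026
Cramer: x(z) = -0.0003+0.0641z;  y(z) = 0.0039-0.1549z
sphere 1 gives Az²+Bz+C=0 with A=1.0281, B=0.0590, C=-0.1376;  B²−4AC=0.5695;  roots -0.3957, 0.3383;  negative root z = -0.3957
x = -0.0257, y = 0.0652

(-0.0257, 0.0652, -0.3957)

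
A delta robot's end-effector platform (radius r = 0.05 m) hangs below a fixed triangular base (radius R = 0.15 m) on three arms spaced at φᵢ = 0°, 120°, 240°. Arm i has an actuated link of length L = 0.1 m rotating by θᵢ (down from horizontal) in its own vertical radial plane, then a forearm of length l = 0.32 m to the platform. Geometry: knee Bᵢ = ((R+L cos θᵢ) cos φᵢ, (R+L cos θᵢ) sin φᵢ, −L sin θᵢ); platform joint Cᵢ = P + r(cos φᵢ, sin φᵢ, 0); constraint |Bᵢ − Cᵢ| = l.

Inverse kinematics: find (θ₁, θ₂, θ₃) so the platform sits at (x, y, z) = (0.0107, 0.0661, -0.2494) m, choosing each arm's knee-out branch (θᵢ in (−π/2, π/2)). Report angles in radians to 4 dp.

arm 1 (φ=0.0°): x'=0.0107, y'=0.0661
  A=0.0893, B=-0.2494, C=(l²−L²−A²−y'²−z²)/(2L)=0.0893
  θ1 = atan2(B,A) + arccos(C/0.2649) = 0.0001
rotate P by −φ2: (0.0519, -0.0423, -0.2494)
  e−x'=0.0481;  (l²−L²−(e−x')²−y'²−z²)/2L = 0.1305
  θ2 = atan2(B,A) + arccos(C/0.2540) = -0.3489
φ3=240.0° → target in arm frame (-0.0626, -0.0238)
  A cos θ + B sin θ = C:  0.1626·cos θ + -0.2494·sin θ = 0.0160
  √(A²+B²)=0.2977;  θ3 = -0.9931+1.5171 ≈ 0.5240

θ₁ = 0.0001, θ₂ = -0.3489, θ₃ = 0.5240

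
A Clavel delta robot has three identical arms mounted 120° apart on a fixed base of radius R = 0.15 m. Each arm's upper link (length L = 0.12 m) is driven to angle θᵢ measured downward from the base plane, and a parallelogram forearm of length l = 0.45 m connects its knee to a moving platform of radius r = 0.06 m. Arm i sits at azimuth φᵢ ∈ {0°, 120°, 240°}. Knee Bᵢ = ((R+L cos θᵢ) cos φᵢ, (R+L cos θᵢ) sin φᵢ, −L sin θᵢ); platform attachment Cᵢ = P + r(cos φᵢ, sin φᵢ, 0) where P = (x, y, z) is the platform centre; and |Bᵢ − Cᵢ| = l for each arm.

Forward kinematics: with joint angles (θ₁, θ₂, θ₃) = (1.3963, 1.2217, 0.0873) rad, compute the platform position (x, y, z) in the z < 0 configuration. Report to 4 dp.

(-0.1311, -0.1658, -0.4594)

φ1=0.0°: virtual centre (0.1108, 0.0000, -0.1182), radius l
O2 = (0.1310·cos120.0°, 0.1310·sin120.0°, -0.1128) = (-0.0655, 0.1135, -0.1128)
φ3=240.0°: virtual centre (-0.1048, -0.1815, -0.0105), radius l
subtract pairs → two planes through P
plane₁₂: -0.3527x+0.2270y+0.0108z = 0.0036
Cramer: x(z) = -0.0237+0.2339z;  y(z) = -0.0208+0.3157z
quadratic in z: (1.1544)z²+(0.1603)z+(-0.1700)=0, √Δ=0.9004 → z ∈ {-0.4594, 0.3206}; z = -0.4594 (taking z<0)
x = -0.1311, y = -0.1658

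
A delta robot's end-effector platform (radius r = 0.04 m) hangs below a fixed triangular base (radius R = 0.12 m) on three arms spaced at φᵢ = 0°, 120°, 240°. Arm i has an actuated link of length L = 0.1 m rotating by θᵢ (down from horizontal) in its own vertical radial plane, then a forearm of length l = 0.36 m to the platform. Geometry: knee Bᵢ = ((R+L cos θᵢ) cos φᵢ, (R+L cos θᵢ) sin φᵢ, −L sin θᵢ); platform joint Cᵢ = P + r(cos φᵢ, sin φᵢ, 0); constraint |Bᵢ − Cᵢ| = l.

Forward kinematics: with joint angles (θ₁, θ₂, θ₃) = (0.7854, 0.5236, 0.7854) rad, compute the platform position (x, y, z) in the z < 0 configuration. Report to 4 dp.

arm 1 at φ=0.0°: ρ1 = 0.1507;  centre 1 = (0.1507, 0.0000, -0.0707)
arm 2 at φ=120.0°: ρ2 = 0.1666;  centre 2 = (-0.0833, 0.1443, -0.0500)
arm 3 at φ=240.0°: ρ3 = 0.1507;  centre 3 = (-0.0754, -0.1305, -0.0707)
|centre ₂|²−|centre ₁|² = 0.0025;  |centre ₃|²−|centre ₁|² = 0.0000
[-0.4680 0.2886 0.0414]·P = 0.0025;  [-0.4521 -0.2610 0.0000]·P = 0.0000
det = 0.2526;  x = -0.0026+0.0428z,  y = 0.0046+-0.0741z
quadratic in z: (1.0073)z²+(0.1276)z+(-0.1011)=0, √Δ=0.6508 → z ∈ {-0.3864, 0.2597}; z = -0.3864 (taking z<0)
x = -0.0192, y = 0.0332

(-0.0192, 0.0332, -0.3864)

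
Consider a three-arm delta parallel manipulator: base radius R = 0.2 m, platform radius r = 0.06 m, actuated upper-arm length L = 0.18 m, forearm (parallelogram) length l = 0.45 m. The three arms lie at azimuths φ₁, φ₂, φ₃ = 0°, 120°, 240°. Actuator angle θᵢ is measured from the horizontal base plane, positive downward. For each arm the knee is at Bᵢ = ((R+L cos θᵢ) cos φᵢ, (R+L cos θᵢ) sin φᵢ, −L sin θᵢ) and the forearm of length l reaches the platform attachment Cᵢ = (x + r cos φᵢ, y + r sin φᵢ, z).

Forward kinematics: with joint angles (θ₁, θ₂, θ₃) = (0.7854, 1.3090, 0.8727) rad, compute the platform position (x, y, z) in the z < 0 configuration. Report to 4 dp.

(0.0628, -0.0798, -0.5201)

centre 1 = (0.2673·cos0.0°, 0.2673·sin0.0°, -0.1273) = (0.2673, 0.0000, -0.1273)
arm 2 at φ=120.0°: ρ2 = 0.1866;  centre 2 = (-0.0933, 0.1616, -0.1739)
centre 3 = (0.2557·cos240.0°, 0.2557·sin240.0°, -0.1379) = (-0.1278, -0.2214, -0.1379)
eliminate P² terms by subtracting sphere 1 from 2 and 3
plane₁₂: -0.7211x+0.3232y+-0.0932z = -0.0226
Cramer: x(z) = 0.0192-0.0837z;  y(z) = -0.0270+0.1015z
into |P−centre ₁|² = l²: 1.0173z² + 0.2906z + -0.1240 = 0;  Δ = 0.5892;  z = -0.5201 or 0.2344 → z<0 root = -0.5201
x = 0.0628, y = -0.0798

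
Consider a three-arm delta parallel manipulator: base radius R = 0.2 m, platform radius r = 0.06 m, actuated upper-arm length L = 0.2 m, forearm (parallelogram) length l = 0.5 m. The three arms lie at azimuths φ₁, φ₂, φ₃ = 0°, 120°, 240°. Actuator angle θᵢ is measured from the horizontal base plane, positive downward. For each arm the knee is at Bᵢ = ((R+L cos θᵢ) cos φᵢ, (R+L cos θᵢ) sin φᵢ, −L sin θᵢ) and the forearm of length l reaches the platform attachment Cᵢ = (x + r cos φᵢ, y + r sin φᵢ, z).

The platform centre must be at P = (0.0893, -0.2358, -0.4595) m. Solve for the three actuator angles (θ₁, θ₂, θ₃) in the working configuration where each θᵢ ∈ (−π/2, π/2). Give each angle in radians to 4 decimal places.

θ₁ = 0.4364, θ₂ = 1.3963, θ₃ = 0.1746

arm 1 (φ=0.0°): x'=0.0893, y'=-0.2358
  A cos θ + B sin θ = C:  0.0507·cos θ + -0.4595·sin θ = -0.1483
  γ=atan2(-0.4595,0.0507)=-1.4609;  ψ=arccos(-0.3208)=1.8973;  θ1=γ+ψ≈0.4364
φ2=120.0° → target in arm frame (-0.2489, 0.0406)
  e−x'=0.3889;  (l²−L²−(e−x')²−y'²−z²)/2L = -0.3850
  θ2 = atan2(B,A) + arccos(C/0.6020) = 1.3963
rotate P by −φ3: (0.1596, 0.1952, -0.4595)
  A cos θ + B sin θ = C:  -0.0196·cos θ + -0.4595·sin θ = -0.0991
  θ3 = atan2(B,A) + arccos(C/0.4599) = 0.1746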